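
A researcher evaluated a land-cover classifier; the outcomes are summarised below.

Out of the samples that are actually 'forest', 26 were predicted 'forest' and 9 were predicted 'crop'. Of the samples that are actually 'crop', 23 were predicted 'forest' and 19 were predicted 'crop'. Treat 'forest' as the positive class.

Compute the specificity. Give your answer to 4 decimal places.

0.4524

Specificity = TN/(TN+FP) = 19/(19+23) = 0.4524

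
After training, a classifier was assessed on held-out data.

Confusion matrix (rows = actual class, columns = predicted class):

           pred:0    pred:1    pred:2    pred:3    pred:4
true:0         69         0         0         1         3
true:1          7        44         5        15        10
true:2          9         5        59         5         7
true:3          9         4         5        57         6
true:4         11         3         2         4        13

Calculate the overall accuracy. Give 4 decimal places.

0.6856

Accuracy = trace / total = (69+44+59+57+13=242) / 353 = 242/353 = 0.6856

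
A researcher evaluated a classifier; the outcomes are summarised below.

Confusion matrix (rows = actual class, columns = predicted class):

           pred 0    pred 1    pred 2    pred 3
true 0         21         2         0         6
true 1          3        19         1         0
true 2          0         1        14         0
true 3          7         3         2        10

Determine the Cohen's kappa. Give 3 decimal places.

0.619

Observed agreement pₒ = trace/N = 64/89 = 0.7191
Expected agreement pₑ = Σ (rowᵢ·colᵢ)/N² = (29·31 + 23·25 + 15·17 + 22·16)/89² = 0.2627
κ = (pₒ − pₑ)/(1 − pₑ) = (0.7191 − 0.2627)/(1 − 0.2627) = 0.619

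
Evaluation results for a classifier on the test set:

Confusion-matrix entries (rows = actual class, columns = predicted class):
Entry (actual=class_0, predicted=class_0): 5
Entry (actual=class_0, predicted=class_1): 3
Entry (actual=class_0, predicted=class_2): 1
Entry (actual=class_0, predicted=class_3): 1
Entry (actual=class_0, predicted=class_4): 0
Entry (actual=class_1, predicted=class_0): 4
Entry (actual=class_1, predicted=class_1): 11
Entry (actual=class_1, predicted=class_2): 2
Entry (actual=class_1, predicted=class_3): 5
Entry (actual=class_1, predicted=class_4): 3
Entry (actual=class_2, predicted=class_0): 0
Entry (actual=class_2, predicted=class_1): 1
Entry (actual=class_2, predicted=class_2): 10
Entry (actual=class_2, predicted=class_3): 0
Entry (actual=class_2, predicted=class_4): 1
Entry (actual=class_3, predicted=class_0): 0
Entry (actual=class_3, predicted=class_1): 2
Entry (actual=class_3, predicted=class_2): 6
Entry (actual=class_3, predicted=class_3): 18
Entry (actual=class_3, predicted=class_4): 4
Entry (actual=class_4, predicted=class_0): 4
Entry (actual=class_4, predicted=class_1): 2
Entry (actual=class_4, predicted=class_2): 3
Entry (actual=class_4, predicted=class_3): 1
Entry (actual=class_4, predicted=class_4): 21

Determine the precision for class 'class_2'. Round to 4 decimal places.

precision = TP/(TP+FP).
class_2: TP=10, FP=1+2+6+3=12 → 10/22 = 0.45455

0.4545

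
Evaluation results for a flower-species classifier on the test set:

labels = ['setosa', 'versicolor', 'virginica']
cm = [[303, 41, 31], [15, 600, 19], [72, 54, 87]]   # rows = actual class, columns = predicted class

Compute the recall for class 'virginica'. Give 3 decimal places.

recall = TP/(TP+FN).
virginica: TP=87, FN=72+54=126 → 87/213 = 0.4085

0.408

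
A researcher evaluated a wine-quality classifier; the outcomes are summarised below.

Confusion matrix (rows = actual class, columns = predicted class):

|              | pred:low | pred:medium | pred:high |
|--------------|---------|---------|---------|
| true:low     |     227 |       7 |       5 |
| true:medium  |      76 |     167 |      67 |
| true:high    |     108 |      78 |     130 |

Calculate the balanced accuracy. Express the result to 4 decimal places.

0.6333

Balanced accuracy = mean of per-class recall.
  low: recall = 227/239 = 0.94979
  medium: recall = 167/310 = 0.53871
  high: recall = 130/316 = 0.41139
Mean = (0.94979 + 0.53871 + 0.41139) / 3 = 0.6333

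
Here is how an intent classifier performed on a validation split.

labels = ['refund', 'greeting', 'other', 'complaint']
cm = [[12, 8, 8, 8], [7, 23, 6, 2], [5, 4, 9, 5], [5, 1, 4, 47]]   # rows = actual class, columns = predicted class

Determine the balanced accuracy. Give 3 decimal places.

Balanced accuracy = mean of per-class recall.
  refund: recall = 12/36 = 0.3333
  greeting: recall = 23/38 = 0.6053
  other: recall = 9/23 = 0.3913
  complaint: recall = 47/57 = 0.8246
Mean = (0.3333 + 0.6053 + 0.3913 + 0.8246) / 4 = 0.539

0.539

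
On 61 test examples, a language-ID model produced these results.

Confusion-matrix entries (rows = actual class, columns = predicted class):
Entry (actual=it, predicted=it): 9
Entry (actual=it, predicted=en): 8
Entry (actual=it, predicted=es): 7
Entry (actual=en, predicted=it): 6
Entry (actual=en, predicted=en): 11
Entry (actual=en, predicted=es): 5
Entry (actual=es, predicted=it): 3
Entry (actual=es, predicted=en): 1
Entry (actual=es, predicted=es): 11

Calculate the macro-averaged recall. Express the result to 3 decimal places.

Per-class recall (TP/(TP+FN)):
  it: TP=9, FN=8+7=15 → 9/24 = 0.3750
  en: TP=11, FN=6+5=11 → 11/22 = 0.5000
  es: TP=11, FN=3+1=4 → 11/15 = 0.7333
Macro-recall = mean = (0.3750 + 0.5000 + 0.7333) / 3 = 0.536

0.536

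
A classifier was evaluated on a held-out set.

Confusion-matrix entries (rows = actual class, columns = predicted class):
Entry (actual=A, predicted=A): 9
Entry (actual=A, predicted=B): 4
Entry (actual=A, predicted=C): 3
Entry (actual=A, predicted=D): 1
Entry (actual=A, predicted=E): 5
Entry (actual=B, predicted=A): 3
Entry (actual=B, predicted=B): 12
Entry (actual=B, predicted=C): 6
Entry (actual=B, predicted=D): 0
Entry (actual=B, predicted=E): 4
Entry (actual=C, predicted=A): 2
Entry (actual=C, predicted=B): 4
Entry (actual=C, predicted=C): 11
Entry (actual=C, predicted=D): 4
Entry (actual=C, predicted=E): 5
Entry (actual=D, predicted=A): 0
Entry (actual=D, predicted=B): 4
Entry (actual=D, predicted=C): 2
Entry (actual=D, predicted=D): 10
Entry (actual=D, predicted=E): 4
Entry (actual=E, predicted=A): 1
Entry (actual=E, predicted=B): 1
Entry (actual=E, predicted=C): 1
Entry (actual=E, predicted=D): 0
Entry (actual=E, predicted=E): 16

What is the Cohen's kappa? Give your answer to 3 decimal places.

0.398

Observed agreement pₒ = trace/N = 58/112 = 0.5179
Expected agreement pₑ = Σ (rowᵢ·colᵢ)/N² = (22·15 + 25·25 + 26·23 + 20·15 + 19·34)/112² = 0.1992
κ = (pₒ − pₑ)/(1 − pₑ) = (0.5179 − 0.1992)/(1 − 0.1992) = 0.398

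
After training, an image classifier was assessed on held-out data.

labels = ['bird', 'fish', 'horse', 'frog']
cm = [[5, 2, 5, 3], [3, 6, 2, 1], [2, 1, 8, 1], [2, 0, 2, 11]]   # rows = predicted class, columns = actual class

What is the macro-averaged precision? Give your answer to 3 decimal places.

0.558

Per-class precision (TP/(TP+FP)):
  bird: TP=5, FP=2+5+3=10 → 5/15 = 0.3333
  fish: TP=6, FP=3+2+1=6 → 6/12 = 0.5000
  horse: TP=8, FP=2+1+1=4 → 8/12 = 0.6667
  frog: TP=11, FP=2+0+2=4 → 11/15 = 0.7333
Macro-precision = mean = (0.3333 + 0.5000 + 0.6667 + 0.7333) / 4 = 0.558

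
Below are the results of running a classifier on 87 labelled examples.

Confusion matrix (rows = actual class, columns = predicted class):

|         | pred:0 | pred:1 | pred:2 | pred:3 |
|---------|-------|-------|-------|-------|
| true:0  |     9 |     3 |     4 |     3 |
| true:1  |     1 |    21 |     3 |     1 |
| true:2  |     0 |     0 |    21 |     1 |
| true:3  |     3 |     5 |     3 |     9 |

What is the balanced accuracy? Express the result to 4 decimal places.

0.6715

Balanced accuracy = mean of per-class recall.
  0: recall = 9/19 = 0.47368
  1: recall = 21/26 = 0.80769
  2: recall = 21/22 = 0.95455
  3: recall = 9/20 = 0.45000
Mean = (0.47368 + 0.80769 + 0.95455 + 0.45000) / 4 = 0.6715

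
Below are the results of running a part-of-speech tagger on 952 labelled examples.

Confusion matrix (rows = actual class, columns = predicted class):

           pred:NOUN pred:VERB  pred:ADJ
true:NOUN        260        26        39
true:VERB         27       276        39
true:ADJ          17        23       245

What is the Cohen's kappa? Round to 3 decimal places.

0.731

Observed agreement pₒ = trace/N = 781/952 = 0.8204
Expected agreement pₑ = Σ (rowᵢ·colᵢ)/N² = (325·304 + 342·325 + 285·323)/952² = 0.3332
κ = (pₒ − pₑ)/(1 − pₑ) = (0.8204 − 0.3332)/(1 − 0.3332) = 0.731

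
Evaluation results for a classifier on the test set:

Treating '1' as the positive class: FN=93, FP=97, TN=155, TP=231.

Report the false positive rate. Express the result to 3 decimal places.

0.385

FPR = FP/(FP+TN) = 97/(97+155) = 0.385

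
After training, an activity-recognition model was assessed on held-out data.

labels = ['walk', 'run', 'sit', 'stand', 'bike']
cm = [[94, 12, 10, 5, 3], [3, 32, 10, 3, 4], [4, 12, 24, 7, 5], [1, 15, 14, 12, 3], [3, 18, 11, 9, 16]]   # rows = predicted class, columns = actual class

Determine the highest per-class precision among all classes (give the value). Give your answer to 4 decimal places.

0.7581

Per-class precision (TP/(TP+FP)):
  walk: TP=94, FP=12+10+5+3=30 → 94/124 = 0.75806
  run: TP=32, FP=3+10+3+4=20 → 32/52 = 0.61538
  sit: TP=24, FP=4+12+7+5=28 → 24/52 = 0.46154
  stand: TP=12, FP=1+15+14+3=33 → 12/45 = 0.26667
  bike: TP=16, FP=3+18+11+9=41 → 16/57 = 0.28070
Highest is class 'walk' with precision = 0.7581.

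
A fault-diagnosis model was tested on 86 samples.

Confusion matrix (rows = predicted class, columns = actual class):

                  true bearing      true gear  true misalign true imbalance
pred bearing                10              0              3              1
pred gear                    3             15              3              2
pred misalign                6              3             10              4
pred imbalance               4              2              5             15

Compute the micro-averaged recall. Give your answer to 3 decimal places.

Micro-averaging pools counts across classes: ΣTP=50, ΣFP=36, ΣFN=36.
Micro-recall = TP/(TP+FN) on pooled counts = 0.581 (equals overall accuracy in single-label multiclass).

0.581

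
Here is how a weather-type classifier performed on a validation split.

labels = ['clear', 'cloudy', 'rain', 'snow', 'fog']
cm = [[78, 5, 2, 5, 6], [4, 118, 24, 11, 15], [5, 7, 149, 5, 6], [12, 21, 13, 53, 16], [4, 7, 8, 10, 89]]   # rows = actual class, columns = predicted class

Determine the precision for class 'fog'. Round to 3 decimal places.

0.674

Treat 'fog' as positive and all other classes as negative.
precision = TP/(TP+FP).
fog: TP=89, FP=6+15+6+16=43 → 89/132 = 0.6742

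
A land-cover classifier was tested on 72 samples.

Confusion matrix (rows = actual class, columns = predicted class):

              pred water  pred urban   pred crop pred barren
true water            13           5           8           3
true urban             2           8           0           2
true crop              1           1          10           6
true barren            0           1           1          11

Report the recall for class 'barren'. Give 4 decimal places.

Take TP from the diagonal, FP from the rest of the 'barren' prediction marginal, FN from the rest of the 'barren' actual marginal.
recall = TP/(TP+FN).
barren: TP=11, FN=0+1+1=2 → 11/13 = 0.84615

0.8462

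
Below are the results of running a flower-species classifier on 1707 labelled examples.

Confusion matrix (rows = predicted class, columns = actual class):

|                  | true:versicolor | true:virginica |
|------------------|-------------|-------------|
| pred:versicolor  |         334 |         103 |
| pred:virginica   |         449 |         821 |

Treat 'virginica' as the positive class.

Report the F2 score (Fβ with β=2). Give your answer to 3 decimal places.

0.827

Fβ = (1+β²)·TP / ((1+β²)·TP + β²·FN + FP), with β²=4
= 5·821 / (5·821 + 4·103 + 449) = 0.827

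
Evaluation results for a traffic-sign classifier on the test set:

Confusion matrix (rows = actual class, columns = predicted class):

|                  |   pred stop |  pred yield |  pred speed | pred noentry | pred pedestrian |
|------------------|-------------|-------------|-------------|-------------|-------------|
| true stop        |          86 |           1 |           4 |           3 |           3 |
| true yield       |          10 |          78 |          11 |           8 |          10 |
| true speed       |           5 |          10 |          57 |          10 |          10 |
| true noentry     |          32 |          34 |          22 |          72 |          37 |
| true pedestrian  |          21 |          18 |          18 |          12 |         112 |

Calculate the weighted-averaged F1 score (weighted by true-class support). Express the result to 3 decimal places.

Per-class F1 score (2·TP/(2·TP+FP+FN)):
  stop: TP=86, FP=10+5+32+21=68, FN=1+4+3+3=11 → 172/251 = 0.6853
  yield: TP=78, FP=1+10+34+18=63, FN=10+11+8+10=39 → 156/258 = 0.6047
  speed: TP=57, FP=4+11+22+18=55, FN=5+10+10+10=35 → 114/204 = 0.5588
  noentry: TP=72, FP=3+8+10+12=33, FN=32+34+22+37=125 → 144/302 = 0.4768
  pedestrian: TP=112, FP=3+10+10+37=60, FN=21+18+18+12=69 → 224/353 = 0.6346
Weighted-F1 score = Σ (supportᵢ/N)·F1 scoreᵢ with N=684: (97/684)·0.6853 + (117/684)·0.6047 + (92/684)·0.5588 + (197/684)·0.4768 + (181/684)·0.6346 = 0.581

0.581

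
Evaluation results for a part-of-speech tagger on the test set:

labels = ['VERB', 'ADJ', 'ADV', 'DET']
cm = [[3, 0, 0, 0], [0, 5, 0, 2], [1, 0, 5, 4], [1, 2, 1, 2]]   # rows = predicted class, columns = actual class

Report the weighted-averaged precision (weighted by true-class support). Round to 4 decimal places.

Per-class precision (TP/(TP+FP)):
  VERB: TP=3, FP=0+0+0=0 → 3/3 = 1.00000
  ADJ: TP=5, FP=0+0+2=2 → 5/7 = 0.71429
  ADV: TP=5, FP=1+0+4=5 → 5/10 = 0.50000
  DET: TP=2, FP=1+2+1=4 → 2/6 = 0.33333
Weighted-precision = Σ (supportᵢ/N)·precisionᵢ with N=26: (5/26)·1.00000 + (7/26)·0.71429 + (6/26)·0.50000 + (8/26)·0.33333 = 0.6026

0.6026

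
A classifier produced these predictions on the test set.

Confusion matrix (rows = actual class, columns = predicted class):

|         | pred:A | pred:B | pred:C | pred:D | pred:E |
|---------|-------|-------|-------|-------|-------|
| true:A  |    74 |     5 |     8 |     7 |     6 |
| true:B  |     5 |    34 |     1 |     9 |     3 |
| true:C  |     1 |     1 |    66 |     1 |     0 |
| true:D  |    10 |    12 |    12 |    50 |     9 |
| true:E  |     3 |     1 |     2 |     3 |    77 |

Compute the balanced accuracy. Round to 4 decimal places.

Balanced accuracy = mean of per-class recall.
  A: recall = 74/100 = 0.74000
  B: recall = 34/52 = 0.65385
  C: recall = 66/69 = 0.95652
  D: recall = 50/93 = 0.53763
  E: recall = 77/86 = 0.89535
Mean = (0.74000 + 0.65385 + 0.95652 + 0.53763 + 0.89535) / 5 = 0.7567

0.7567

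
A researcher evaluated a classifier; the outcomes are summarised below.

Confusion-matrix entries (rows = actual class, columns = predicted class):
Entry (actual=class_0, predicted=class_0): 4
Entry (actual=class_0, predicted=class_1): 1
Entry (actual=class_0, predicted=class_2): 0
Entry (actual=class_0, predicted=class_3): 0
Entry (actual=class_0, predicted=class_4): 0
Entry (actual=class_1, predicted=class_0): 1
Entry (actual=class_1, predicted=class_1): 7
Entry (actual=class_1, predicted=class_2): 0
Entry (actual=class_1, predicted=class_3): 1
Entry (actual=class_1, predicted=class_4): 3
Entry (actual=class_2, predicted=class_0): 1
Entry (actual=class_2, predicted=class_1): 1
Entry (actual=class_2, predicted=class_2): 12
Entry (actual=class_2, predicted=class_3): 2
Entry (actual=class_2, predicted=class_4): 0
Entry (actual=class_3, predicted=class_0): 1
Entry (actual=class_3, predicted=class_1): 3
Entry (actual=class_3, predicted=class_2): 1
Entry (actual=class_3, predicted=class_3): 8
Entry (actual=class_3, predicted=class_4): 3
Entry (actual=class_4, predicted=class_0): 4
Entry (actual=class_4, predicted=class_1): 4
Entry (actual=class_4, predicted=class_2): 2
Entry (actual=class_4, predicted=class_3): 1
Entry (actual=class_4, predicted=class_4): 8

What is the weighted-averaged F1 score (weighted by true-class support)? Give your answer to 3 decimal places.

0.577

Per-class F1 score (2·TP/(2·TP+FP+FN)):
  class_0: TP=4, FP=1+1+1+4=7, FN=1+0+0+0=1 → 8/16 = 0.5000
  class_1: TP=7, FP=1+1+3+4=9, FN=1+0+1+3=5 → 14/28 = 0.5000
  class_2: TP=12, FP=0+0+1+2=3, FN=1+1+2+0=4 → 24/31 = 0.7742
  class_3: TP=8, FP=0+1+2+1=4, FN=1+3+1+3=8 → 16/28 = 0.5714
  class_4: TP=8, FP=0+3+0+3=6, FN=4+4+2+1=11 → 16/33 = 0.4848
Weighted-F1 score = Σ (supportᵢ/N)·F1 scoreᵢ with N=68: (5/68)·0.5000 + (12/68)·0.5000 + (16/68)·0.7742 + (16/68)·0.5714 + (19/68)·0.4848 = 0.577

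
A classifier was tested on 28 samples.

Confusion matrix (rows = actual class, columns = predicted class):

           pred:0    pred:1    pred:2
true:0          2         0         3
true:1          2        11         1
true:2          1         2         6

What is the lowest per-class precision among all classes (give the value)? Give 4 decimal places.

Per-class precision (TP/(TP+FP)):
  0: TP=2, FP=2+1=3 → 2/5 = 0.40000
  1: TP=11, FP=0+2=2 → 11/13 = 0.84615
  2: TP=6, FP=3+1=4 → 6/10 = 0.60000
Lowest is class '0' with precision = 0.4000.

0.4000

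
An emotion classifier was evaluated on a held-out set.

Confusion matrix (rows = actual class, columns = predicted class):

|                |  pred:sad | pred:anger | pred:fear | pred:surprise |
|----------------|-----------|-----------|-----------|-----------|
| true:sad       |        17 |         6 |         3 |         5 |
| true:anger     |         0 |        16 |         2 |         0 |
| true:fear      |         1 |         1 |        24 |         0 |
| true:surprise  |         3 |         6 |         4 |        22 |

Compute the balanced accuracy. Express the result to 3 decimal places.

Balanced accuracy = mean of per-class recall.
  sad: recall = 17/31 = 0.5484
  anger: recall = 16/18 = 0.8889
  fear: recall = 24/26 = 0.9231
  surprise: recall = 22/35 = 0.6286
Mean = (0.5484 + 0.8889 + 0.9231 + 0.6286) / 4 = 0.747

0.747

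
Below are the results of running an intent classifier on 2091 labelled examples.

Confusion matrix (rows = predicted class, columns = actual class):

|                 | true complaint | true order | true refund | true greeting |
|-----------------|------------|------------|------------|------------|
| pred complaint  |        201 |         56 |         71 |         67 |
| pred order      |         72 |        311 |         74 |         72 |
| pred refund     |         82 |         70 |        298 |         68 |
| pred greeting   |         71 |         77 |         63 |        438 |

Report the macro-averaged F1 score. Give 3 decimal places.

Per-class F1 score (2·TP/(2·TP+FP+FN)):
  complaint: TP=201, FP=56+71+67=194, FN=72+82+71=225 → 402/821 = 0.4896
  order: TP=311, FP=72+74+72=218, FN=56+70+77=203 → 622/1043 = 0.5964
  refund: TP=298, FP=82+70+68=220, FN=71+74+63=208 → 596/1024 = 0.5820
  greeting: TP=438, FP=71+77+63=211, FN=67+72+68=207 → 876/1294 = 0.6770
Macro-F1 score = mean = (0.4896 + 0.5964 + 0.5820 + 0.6770) / 4 = 0.586

0.586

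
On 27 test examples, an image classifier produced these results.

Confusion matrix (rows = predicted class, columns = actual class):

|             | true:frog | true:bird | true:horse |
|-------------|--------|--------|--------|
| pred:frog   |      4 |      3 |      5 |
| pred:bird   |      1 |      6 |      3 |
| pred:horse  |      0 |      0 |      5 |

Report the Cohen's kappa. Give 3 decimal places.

0.370

Observed agreement pₒ = trace/N = 15/27 = 0.5556
Expected agreement pₑ = Σ (rowᵢ·colᵢ)/N² = (5·12 + 9·10 + 13·5)/27² = 0.2949
κ = (pₒ − pₑ)/(1 − pₑ) = (0.5556 − 0.2949)/(1 − 0.2949) = 0.370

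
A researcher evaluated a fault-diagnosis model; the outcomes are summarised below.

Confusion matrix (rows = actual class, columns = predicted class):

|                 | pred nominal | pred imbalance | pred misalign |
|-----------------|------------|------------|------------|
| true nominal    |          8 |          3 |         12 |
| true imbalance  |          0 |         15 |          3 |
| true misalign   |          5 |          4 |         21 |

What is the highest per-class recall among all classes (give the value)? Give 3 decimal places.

0.833

Per-class recall (TP/(TP+FN)):
  nominal: TP=8, FN=3+12=15 → 8/23 = 0.3478
  imbalance: TP=15, FN=0+3=3 → 15/18 = 0.8333
  misalign: TP=21, FN=5+4=9 → 21/30 = 0.7000
Highest is class 'imbalance' with recall = 0.833.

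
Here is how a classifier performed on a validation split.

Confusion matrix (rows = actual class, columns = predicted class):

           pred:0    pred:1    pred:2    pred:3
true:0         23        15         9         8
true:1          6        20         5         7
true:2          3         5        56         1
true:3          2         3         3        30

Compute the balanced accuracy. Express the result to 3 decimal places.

Balanced accuracy = mean of per-class recall.
  0: recall = 23/55 = 0.4182
  1: recall = 20/38 = 0.5263
  2: recall = 56/65 = 0.8615
  3: recall = 30/38 = 0.7895
Mean = (0.4182 + 0.5263 + 0.8615 + 0.7895) / 4 = 0.649

0.649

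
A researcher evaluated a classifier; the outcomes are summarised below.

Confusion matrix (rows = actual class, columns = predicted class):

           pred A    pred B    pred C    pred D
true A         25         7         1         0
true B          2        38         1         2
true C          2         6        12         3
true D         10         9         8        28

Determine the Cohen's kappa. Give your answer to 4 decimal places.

Observed agreement pₒ = trace/N = 103/154 = 0.66883
Expected agreement pₑ = Σ (rowᵢ·colᵢ)/N² = (33·39 + 43·60 + 23·22 + 55·33)/154² = 0.26092
κ = (pₒ − pₑ)/(1 − pₑ) = (0.66883 − 0.26092)/(1 − 0.26092) = 0.5519

0.5519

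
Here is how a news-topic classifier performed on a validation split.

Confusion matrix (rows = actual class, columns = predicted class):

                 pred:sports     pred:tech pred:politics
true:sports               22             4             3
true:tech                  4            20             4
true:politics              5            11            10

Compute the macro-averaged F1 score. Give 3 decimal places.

0.611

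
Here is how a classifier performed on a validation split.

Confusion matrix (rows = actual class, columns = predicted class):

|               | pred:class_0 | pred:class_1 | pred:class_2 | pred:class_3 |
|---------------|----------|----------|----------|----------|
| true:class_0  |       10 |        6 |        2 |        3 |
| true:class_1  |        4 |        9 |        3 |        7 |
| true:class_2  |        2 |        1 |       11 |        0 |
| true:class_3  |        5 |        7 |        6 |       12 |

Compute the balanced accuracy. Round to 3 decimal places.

0.513

Balanced accuracy = mean of per-class recall.
  class_0: recall = 10/21 = 0.4762
  class_1: recall = 9/23 = 0.3913
  class_2: recall = 11/14 = 0.7857
  class_3: recall = 12/30 = 0.4000
Mean = (0.4762 + 0.3913 + 0.7857 + 0.4000) / 4 = 0.513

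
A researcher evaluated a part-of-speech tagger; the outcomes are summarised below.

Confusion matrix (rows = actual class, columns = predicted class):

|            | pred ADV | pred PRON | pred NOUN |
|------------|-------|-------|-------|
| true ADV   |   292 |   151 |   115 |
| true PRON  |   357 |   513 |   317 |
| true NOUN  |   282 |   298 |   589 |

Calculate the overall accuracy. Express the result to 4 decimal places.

Accuracy = trace / total = (292+513+589=1394) / 2914 = 1394/2914 = 0.4784

0.4784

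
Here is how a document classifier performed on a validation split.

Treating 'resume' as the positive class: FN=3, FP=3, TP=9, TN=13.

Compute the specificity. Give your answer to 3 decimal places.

0.813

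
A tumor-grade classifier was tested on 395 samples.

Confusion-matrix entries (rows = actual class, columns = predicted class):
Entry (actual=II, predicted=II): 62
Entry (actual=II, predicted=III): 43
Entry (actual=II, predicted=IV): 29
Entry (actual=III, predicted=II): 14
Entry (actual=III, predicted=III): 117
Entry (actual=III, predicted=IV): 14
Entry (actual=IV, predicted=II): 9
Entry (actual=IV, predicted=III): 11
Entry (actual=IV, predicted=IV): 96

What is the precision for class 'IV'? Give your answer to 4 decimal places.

0.6906

One-vs-rest for 'IV': TP = diagonal; FP = other classes predicted 'IV'; FN = 'IV' predicted as other.
precision = TP/(TP+FP).
IV: TP=96, FP=29+14=43 → 96/139 = 0.69065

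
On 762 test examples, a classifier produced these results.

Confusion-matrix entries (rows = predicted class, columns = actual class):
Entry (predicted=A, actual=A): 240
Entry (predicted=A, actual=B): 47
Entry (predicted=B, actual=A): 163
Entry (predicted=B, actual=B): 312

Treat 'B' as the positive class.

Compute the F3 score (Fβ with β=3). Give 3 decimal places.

Fβ = (1+β²)·TP / ((1+β²)·TP + β²·FN + FP), with β²=9
= 10·312 / (10·312 + 9·47 + 163) = 0.842

0.842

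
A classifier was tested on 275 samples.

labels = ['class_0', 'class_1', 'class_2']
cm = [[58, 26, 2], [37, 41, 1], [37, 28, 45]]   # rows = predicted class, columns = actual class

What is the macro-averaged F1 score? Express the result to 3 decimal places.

0.524

Per-class F1 score (2·TP/(2·TP+FP+FN)):
  class_0: TP=58, FP=26+2=28, FN=37+37=74 → 116/218 = 0.5321
  class_1: TP=41, FP=37+1=38, FN=26+28=54 → 82/174 = 0.4713
  class_2: TP=45, FP=37+28=65, FN=2+1=3 → 90/158 = 0.5696
Macro-F1 score = mean = (0.5321 + 0.4713 + 0.5696) / 3 = 0.524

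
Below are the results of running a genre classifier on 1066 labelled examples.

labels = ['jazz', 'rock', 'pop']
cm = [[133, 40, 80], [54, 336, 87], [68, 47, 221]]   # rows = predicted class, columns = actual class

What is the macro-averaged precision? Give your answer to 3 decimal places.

0.629

Per-class precision (TP/(TP+FP)):
  jazz: TP=133, FP=40+80=120 → 133/253 = 0.5257
  rock: TP=336, FP=54+87=141 → 336/477 = 0.7044
  pop: TP=221, FP=68+47=115 → 221/336 = 0.6577
Macro-precision = mean = (0.5257 + 0.7044 + 0.6577) / 3 = 0.629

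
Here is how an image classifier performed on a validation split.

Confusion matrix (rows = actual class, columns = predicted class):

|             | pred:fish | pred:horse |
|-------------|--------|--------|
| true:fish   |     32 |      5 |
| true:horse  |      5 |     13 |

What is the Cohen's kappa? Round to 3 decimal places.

0.587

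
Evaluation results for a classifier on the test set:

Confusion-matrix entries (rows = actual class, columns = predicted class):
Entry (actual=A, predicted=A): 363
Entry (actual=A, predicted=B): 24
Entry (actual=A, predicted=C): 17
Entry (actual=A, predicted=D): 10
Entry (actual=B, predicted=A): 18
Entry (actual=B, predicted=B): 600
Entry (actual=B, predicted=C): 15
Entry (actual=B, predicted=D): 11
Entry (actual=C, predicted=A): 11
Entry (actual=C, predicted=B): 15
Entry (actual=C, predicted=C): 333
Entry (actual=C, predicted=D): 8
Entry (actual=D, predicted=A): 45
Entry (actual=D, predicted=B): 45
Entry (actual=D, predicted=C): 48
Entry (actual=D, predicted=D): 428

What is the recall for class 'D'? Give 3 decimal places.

0.756

Take TP from the diagonal, FP from the rest of the 'D' prediction marginal, FN from the rest of the 'D' actual marginal.
recall = TP/(TP+FN).
D: TP=428, FN=45+45+48=138 → 428/566 = 0.7562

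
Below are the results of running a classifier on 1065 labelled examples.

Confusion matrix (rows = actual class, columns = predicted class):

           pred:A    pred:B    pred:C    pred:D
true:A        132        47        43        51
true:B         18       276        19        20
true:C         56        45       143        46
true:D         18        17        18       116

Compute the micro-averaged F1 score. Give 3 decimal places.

0.626

Micro-averaging pools counts across classes: ΣTP=667, ΣFP=398, ΣFN=398.
Micro-F1 score = 2·TP/(2·TP+FP+FN) on pooled counts = 0.626 (equals overall accuracy in single-label multiclass).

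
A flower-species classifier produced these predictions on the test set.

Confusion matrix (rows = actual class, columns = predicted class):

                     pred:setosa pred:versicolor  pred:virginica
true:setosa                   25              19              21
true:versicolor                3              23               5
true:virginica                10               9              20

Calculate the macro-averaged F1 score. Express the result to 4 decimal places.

0.5057

Per-class F1 score (2·TP/(2·TP+FP+FN)):
  setosa: TP=25, FP=3+10=13, FN=19+21=40 → 50/103 = 0.48544
  versicolor: TP=23, FP=19+9=28, FN=3+5=8 → 46/82 = 0.56098
  virginica: TP=20, FP=21+5=26, FN=10+9=19 → 40/85 = 0.47059
Macro-F1 score = mean = (0.48544 + 0.56098 + 0.47059) / 3 = 0.5057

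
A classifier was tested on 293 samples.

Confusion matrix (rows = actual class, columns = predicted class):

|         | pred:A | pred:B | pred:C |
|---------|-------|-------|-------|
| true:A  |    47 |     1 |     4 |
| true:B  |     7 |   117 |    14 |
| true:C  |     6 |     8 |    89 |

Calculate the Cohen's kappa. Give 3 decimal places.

0.784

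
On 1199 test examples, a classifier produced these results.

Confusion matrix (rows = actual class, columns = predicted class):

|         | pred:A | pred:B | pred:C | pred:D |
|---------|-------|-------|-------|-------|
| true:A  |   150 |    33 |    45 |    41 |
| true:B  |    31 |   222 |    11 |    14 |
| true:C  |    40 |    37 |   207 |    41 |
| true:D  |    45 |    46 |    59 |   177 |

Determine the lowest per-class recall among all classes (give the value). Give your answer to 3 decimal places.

Per-class recall (TP/(TP+FN)):
  A: TP=150, FN=33+45+41=119 → 150/269 = 0.5576
  B: TP=222, FN=31+11+14=56 → 222/278 = 0.7986
  C: TP=207, FN=40+37+41=118 → 207/325 = 0.6369
  D: TP=177, FN=45+46+59=150 → 177/327 = 0.5413
Lowest is class 'D' with recall = 0.541.

0.541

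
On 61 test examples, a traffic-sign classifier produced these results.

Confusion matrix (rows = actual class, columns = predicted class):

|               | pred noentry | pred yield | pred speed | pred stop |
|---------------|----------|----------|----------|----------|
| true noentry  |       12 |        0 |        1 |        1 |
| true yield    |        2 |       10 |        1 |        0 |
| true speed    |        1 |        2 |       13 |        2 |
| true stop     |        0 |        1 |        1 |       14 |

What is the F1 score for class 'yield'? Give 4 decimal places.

One-vs-rest for 'yield': TP = diagonal; FP = other classes predicted 'yield'; FN = 'yield' predicted as other.
F1 score = 2·TP/(2·TP+FP+FN).
yield: TP=10, FP=0+2+1=3, FN=2+1+0=3 → 20/26 = 0.76923

0.7692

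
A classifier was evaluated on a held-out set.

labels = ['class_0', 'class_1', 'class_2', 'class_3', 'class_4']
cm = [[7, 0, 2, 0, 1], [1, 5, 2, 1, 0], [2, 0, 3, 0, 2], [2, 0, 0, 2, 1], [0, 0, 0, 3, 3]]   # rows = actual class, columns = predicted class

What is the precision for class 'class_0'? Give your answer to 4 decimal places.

One-vs-rest for 'class_0': TP = diagonal; FP = other classes predicted 'class_0'; FN = 'class_0' predicted as other.
precision = TP/(TP+FP).
class_0: TP=7, FP=1+2+2+0=5 → 7/12 = 0.58333

0.5833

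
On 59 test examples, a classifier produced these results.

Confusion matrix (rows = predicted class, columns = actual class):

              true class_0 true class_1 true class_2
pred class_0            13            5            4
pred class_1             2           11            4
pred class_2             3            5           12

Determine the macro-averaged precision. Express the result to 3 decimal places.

0.613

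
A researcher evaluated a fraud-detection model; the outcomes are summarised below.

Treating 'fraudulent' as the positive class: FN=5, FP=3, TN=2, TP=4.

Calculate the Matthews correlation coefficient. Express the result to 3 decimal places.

-0.149

MCC = (TP·TN − FP·FN) / √((TP+FP)(TP+FN)(TN+FP)(TN+FN))
Numerator = 4·2 − 3·5 = -7
Denominator = √(7·9·5·7) = √2205 = 46.9574
MCC = -7 / 46.9574 = -0.149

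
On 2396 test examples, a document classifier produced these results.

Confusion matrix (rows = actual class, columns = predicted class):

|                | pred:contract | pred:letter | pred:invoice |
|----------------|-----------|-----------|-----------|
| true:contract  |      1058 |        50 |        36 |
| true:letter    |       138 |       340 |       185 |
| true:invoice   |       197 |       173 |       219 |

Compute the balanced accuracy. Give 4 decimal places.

Balanced accuracy = mean of per-class recall.
  contract: recall = 1058/1144 = 0.92483
  letter: recall = 340/663 = 0.51282
  invoice: recall = 219/589 = 0.37182
Mean = (0.92483 + 0.51282 + 0.37182) / 3 = 0.6032

0.6032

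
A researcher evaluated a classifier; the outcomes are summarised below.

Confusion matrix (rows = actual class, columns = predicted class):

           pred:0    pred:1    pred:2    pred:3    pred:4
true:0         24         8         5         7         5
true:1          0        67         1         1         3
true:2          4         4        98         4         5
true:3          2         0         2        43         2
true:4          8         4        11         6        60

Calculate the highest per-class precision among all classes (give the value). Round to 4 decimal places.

Per-class precision (TP/(TP+FP)):
  0: TP=24, FP=0+4+2+8=14 → 24/38 = 0.63158
  1: TP=67, FP=8+4+0+4=16 → 67/83 = 0.80723
  2: TP=98, FP=5+1+2+11=19 → 98/117 = 0.83761
  3: TP=43, FP=7+1+4+6=18 → 43/61 = 0.70492
  4: TP=60, FP=5+3+5+2=15 → 60/75 = 0.80000
Highest is class '2' with precision = 0.8376.

0.8376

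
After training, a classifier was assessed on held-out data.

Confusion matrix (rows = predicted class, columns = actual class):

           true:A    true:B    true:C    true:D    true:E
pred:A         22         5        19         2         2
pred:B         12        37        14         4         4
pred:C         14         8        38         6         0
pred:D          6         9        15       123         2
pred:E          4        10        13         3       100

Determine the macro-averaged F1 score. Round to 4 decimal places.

0.6153

Per-class F1 score (2·TP/(2·TP+FP+FN)):
  A: TP=22, FP=5+19+2+2=28, FN=12+14+6+4=36 → 44/108 = 0.40741
  B: TP=37, FP=12+14+4+4=34, FN=5+8+9+10=32 → 74/140 = 0.52857
  C: TP=38, FP=14+8+6+0=28, FN=19+14+15+13=61 → 76/165 = 0.46061
  D: TP=123, FP=6+9+15+2=32, FN=2+4+6+3=15 → 246/293 = 0.83959
  E: TP=100, FP=4+10+13+3=30, FN=2+4+0+2=8 → 200/238 = 0.84034
Macro-F1 score = mean = (0.40741 + 0.52857 + 0.46061 + 0.83959 + 0.84034) / 5 = 0.6153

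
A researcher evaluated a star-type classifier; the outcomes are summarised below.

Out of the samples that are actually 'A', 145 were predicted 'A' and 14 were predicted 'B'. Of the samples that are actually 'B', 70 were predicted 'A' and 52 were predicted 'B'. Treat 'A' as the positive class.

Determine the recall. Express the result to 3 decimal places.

Recall = TP/(TP+FN) = 145/(145+14) = 145/159 = 0.912

0.912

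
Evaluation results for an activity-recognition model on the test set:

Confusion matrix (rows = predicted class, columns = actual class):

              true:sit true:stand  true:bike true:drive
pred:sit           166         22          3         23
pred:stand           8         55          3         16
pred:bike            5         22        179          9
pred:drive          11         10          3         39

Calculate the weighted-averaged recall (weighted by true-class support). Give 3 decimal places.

Per-class recall (TP/(TP+FN)):
  sit: TP=166, FN=8+5+11=24 → 166/190 = 0.8737
  stand: TP=55, FN=22+22+10=54 → 55/109 = 0.5046
  bike: TP=179, FN=3+3+3=9 → 179/188 = 0.9521
  drive: TP=39, FN=23+16+9=48 → 39/87 = 0.4483
Weighted-recall = Σ (supportᵢ/N)·recallᵢ with N=574: (190/574)·0.8737 + (109/574)·0.5046 + (188/574)·0.9521 + (87/574)·0.4483 = 0.765

0.765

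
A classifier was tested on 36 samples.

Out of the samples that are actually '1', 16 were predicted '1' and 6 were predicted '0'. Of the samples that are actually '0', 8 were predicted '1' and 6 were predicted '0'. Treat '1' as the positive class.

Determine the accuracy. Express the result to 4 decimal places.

0.6111

Accuracy = (TP+TN)/N = (16+6)/36 = 0.6111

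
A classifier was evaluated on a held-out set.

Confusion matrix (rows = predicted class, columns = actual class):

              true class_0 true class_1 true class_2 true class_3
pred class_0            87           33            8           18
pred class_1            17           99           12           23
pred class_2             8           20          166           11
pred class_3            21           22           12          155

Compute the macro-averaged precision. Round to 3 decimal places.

Per-class precision (TP/(TP+FP)):
  class_0: TP=87, FP=33+8+18=59 → 87/146 = 0.5959
  class_1: TP=99, FP=17+12+23=52 → 99/151 = 0.6556
  class_2: TP=166, FP=8+20+11=39 → 166/205 = 0.8098
  class_3: TP=155, FP=21+22+12=55 → 155/210 = 0.7381
Macro-precision = mean = (0.5959 + 0.6556 + 0.8098 + 0.7381) / 4 = 0.700

0.700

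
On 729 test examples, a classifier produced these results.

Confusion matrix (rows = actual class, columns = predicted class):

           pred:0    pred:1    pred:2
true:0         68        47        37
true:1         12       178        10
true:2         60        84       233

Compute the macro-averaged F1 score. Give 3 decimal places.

Per-class F1 score (2·TP/(2·TP+FP+FN)):
  0: TP=68, FP=12+60=72, FN=47+37=84 → 136/292 = 0.4658
  1: TP=178, FP=47+84=131, FN=12+10=22 → 356/509 = 0.6994
  2: TP=233, FP=37+10=47, FN=60+84=144 → 466/657 = 0.7093
Macro-F1 score = mean = (0.4658 + 0.6994 + 0.7093) / 3 = 0.625

0.625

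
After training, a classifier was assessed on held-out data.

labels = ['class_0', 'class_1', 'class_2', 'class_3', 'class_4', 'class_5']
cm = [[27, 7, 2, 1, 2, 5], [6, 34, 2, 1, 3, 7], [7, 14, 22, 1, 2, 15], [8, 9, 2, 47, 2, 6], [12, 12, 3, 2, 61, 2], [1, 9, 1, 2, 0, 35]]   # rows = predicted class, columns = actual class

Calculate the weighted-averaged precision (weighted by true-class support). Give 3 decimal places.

0.632

Per-class precision (TP/(TP+FP)):
  class_0: TP=27, FP=7+2+1+2+5=17 → 27/44 = 0.6136
  class_1: TP=34, FP=6+2+1+3+7=19 → 34/53 = 0.6415
  class_2: TP=22, FP=7+14+1+2+15=39 → 22/61 = 0.3607
  class_3: TP=47, FP=8+9+2+2+6=27 → 47/74 = 0.6351
  class_4: TP=61, FP=12+12+3+2+2=31 → 61/92 = 0.6630
  class_5: TP=35, FP=1+9+1+2+0=13 → 35/48 = 0.7292
Weighted-precision = Σ (supportᵢ/N)·precisionᵢ with N=372: (61/372)·0.6136 + (85/372)·0.6415 + (32/372)·0.3607 + (54/372)·0.6351 + (70/372)·0.6630 + (70/372)·0.7292 = 0.632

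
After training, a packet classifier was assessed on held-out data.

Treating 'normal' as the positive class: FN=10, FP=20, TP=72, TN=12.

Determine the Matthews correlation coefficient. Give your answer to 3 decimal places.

0.288

MCC = (TP·TN − FP·FN) / √((TP+FP)(TP+FN)(TN+FP)(TN+FN))
Numerator = 72·12 − 20·10 = 664
Denominator = √(92·82·32·22) = √5310976 = 2304.5555
MCC = 664 / 2304.5555 = 0.288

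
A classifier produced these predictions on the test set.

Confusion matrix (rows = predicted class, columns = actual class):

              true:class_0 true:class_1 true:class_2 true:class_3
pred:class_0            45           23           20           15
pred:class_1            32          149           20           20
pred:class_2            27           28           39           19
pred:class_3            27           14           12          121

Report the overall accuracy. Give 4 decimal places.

Accuracy = trace / total = (45+149+39+121=354) / 611 = 354/611 = 0.5794

0.5794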